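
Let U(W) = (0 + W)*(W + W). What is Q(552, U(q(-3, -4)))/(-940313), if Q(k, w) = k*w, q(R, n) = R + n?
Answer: -54096/940313 ≈ -0.057530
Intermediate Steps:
U(W) = 2*W² (U(W) = W*(2*W) = 2*W²)
Q(552, U(q(-3, -4)))/(-940313) = (552*(2*(-3 - 4)²))/(-940313) = (552*(2*(-7)²))*(-1/940313) = (552*(2*49))*(-1/940313) = (552*98)*(-1/940313) = 54096*(-1/940313) = -54096/940313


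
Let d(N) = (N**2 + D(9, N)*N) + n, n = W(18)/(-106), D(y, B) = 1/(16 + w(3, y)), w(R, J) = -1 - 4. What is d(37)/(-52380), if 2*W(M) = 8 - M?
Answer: -1600231/61075080 ≈ -0.026201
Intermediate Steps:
W(M) = 4 - M/2 (W(M) = (8 - M)/2 = 4 - M/2)
w(R, J) = -5
D(y, B) = 1/11 (D(y, B) = 1/(16 - 5) = 1/11)
n = 5/106 (n = (4 - 1/2*18)/(-106) = (4 - 9)*(-1/106) = -5*(-1/106) = 5/106 ≈ 0.047170)
d(N) = 5/106 + N**2 + N/11 (d(N) = (N**2 + N/11) + 5/106 = 5/106 + N**2 + N/11)
d(37)/(-52380) = (5/106 + 37**2 + (1/11)*37)/(-52380) = (5/106 + 1369 + 37/11)*(-1/52380) = (1600231/1166)*(-1/52380) = -1600231/61075080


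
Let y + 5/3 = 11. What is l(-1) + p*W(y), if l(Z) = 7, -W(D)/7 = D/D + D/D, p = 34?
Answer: -469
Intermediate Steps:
y = 28/3 (y = -5/3 + 11 = 28/3 ≈ 9.3333)
W(D) = -14 (W(D) = -7*(D/D + D/D) = -7*(1 + 1) = -7*2 = -14)
l(-1) + p*W(y) = 7 + 34*(-14) = 7 - 476 = -469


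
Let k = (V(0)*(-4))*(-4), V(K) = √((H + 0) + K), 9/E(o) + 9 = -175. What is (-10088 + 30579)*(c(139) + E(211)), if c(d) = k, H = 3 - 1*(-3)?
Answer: -184419/184 + 327856*√6 ≈ 8.0208e+5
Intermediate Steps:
H = 6 (H = 3 + 3 = 6)
E(o) = -9/184 (E(o) = 9/(-9 - 175) = 9/(-184) = 9*(-1/184) = -9/184)
V(K) = √(6 + K) (V(K) = √((6 + 0) + K) = √(6 + K))
k = 16*√6 (k = (√(6 + 0)*(-4))*(-4) = (√6*(-4))*(-4) = -4*√6*(-4) = 16*√6 ≈ 39.192)
c(d) = 16*√6
(-10088 + 30579)*(c(139) + E(211)) = (-10088 + 30579)*(16*√6 - 9/184) = 20491*(-9/184 + 16*√6) = -184419/184 + 327856*√6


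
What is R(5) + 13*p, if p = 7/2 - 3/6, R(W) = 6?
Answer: 45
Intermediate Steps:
p = 3 (p = 7*(½) - 3*⅙ = 7/2 - ½ = 3)
R(5) + 13*p = 6 + 13*3 = 6 + 39 = 45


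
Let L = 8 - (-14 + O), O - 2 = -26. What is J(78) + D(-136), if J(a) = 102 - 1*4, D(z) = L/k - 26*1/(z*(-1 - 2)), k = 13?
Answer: 269111/2652 ≈ 101.47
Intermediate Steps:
O = -24 (O = 2 - 26 = -24)
L = 46 (L = 8 - (-14 - 24) = 8 - 1*(-38) = 8 + 38 = 46)
D(z) = 46/13 + 26/(3*z) (D(z) = 46/13 - 26*1/(z*(-1 - 2)) = 46*(1/13) - 26*(-1/(3*z)) = 46/13 - 26*(-1/(3*z)) = 46/13 - (-26)/(3*z) = 46/13 + 26/(3*z))
J(a) = 98 (J(a) = 102 - 4 = 98)
J(78) + D(-136) = 98 + (2/39)*(169 + 69*(-136))/(-136) = 98 + (2/39)*(-1/136)*(169 - 9384) = 98 + (2/39)*(-1/136)*(-9215) = 98 + 9215/2652 = 269111/2652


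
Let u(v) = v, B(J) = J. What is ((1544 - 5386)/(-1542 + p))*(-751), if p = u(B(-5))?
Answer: -169726/91 ≈ -1865.1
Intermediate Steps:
p = -5
((1544 - 5386)/(-1542 + p))*(-751) = ((1544 - 5386)/(-1542 - 5))*(-751) = -3842/(-1547)*(-751) = -3842*(-1/1547)*(-751) = (226/91)*(-751) = -169726/91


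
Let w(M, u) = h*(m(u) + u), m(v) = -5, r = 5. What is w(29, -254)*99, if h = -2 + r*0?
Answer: 51282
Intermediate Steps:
h = -2 (h = -2 + 5*0 = -2 + 0 = -2)
w(M, u) = 10 - 2*u (w(M, u) = -2*(-5 + u) = 10 - 2*u)
w(29, -254)*99 = (10 - 2*(-254))*99 = (10 + 508)*99 = 518*99 = 51282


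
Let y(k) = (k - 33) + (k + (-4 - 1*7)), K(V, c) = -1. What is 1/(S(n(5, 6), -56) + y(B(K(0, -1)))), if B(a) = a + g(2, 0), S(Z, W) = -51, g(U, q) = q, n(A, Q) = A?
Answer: -1/97 ≈ -0.010309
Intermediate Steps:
B(a) = a (B(a) = a + 0 = a)
y(k) = -44 + 2*k (y(k) = (-33 + k) + (k + (-4 - 7)) = (-33 + k) + (k - 11) = (-33 + k) + (-11 + k) = -44 + 2*k)
1/(S(n(5, 6), -56) + y(B(K(0, -1)))) = 1/(-51 + (-44 + 2*(-1))) = 1/(-51 + (-44 - 2)) = 1/(-51 - 46) = 1/(-97) = -1/97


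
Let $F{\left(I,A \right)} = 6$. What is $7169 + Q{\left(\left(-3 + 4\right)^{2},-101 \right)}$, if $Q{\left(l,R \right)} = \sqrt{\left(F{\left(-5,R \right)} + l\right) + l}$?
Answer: $7169 + 2 \sqrt{2} \approx 7171.8$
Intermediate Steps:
$Q{\left(l,R \right)} = \sqrt{6 + 2 l}$ ($Q{\left(l,R \right)} = \sqrt{\left(6 + l\right) + l} = \sqrt{6 + 2 l}$)
$7169 + Q{\left(\left(-3 + 4\right)^{2},-101 \right)} = 7169 + \sqrt{6 + 2 \left(-3 + 4\right)^{2}} = 7169 + \sqrt{6 + 2 \cdot 1^{2}} = 7169 + \sqrt{6 + 2 \cdot 1} = 7169 + \sqrt{6 + 2} = 7169 + \sqrt{8} = 7169 + 2 \sqrt{2}$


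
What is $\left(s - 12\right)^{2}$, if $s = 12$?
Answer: $0$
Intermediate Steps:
$\left(s - 12\right)^{2} = \left(12 - 12\right)^{2} = 0^{2} = 0$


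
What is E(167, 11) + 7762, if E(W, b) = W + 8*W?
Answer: 9265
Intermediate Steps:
E(W, b) = 9*W
E(167, 11) + 7762 = 9*167 + 7762 = 1503 + 7762 = 9265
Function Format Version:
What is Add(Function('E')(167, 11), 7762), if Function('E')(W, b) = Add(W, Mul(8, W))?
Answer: 9265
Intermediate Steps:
Function('E')(W, b) = Mul(9, W)
Add(Function('E')(167, 11), 7762) = Add(Mul(9, 167), 7762) = Add(1503, 7762) = 9265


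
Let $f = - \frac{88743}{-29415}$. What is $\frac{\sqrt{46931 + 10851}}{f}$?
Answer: $\frac{9805 \sqrt{57782}}{29581} \approx 79.677$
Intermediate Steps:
$f = \frac{29581}{9805}$ ($f = \left(-88743\right) \left(- \frac{1}{29415}\right) = \frac{29581}{9805} \approx 3.0169$)
$\frac{\sqrt{46931 + 10851}}{f} = \frac{\sqrt{46931 + 10851}}{\frac{29581}{9805}} = \sqrt{57782} \cdot \frac{9805}{29581} = \frac{9805 \sqrt{57782}}{29581}$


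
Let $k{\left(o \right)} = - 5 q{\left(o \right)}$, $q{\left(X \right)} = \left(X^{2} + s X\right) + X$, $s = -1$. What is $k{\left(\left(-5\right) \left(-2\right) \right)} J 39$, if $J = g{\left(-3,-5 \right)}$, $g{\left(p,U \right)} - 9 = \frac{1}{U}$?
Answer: $-171600$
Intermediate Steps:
$q{\left(X \right)} = X^{2}$ ($q{\left(X \right)} = \left(X^{2} - X\right) + X = X^{2}$)
$g{\left(p,U \right)} = 9 + \frac{1}{U}$
$J = \frac{44}{5}$ ($J = 9 + \frac{1}{-5} = 9 - \frac{1}{5} = \frac{44}{5} \approx 8.8$)
$k{\left(o \right)} = - 5 o^{2}$
$k{\left(\left(-5\right) \left(-2\right) \right)} J 39 = - 5 \left(\left(-5\right) \left(-2\right)\right)^{2} \cdot \frac{44}{5} \cdot 39 = - 5 \cdot 10^{2} \cdot \frac{44}{5} \cdot 39 = \left(-5\right) 100 \cdot \frac{44}{5} \cdot 39 = \left(-500\right) \frac{44}{5} \cdot 39 = \left(-4400\right) 39 = -171600$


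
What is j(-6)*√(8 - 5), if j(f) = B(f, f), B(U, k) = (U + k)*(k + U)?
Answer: 144*√3 ≈ 249.42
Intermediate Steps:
B(U, k) = (U + k)² (B(U, k) = (U + k)*(U + k) = (U + k)²)
j(f) = 4*f² (j(f) = (f + f)² = (2*f)² = 4*f²)
j(-6)*√(8 - 5) = (4*(-6)²)*√(8 - 5) = (4*36)*√3 = 144*√3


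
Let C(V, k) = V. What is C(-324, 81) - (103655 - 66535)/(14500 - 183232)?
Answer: -13658012/42183 ≈ -323.78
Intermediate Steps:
C(-324, 81) - (103655 - 66535)/(14500 - 183232) = -324 - (103655 - 66535)/(14500 - 183232) = -324 - 37120/(-168732) = -324 - 37120*(-1)/168732 = -324 - 1*(-9280/42183) = -324 + 9280/42183 = -13658012/42183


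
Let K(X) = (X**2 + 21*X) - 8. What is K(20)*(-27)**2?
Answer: 591948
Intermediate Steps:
K(X) = -8 + X**2 + 21*X
K(20)*(-27)**2 = (-8 + 20**2 + 21*20)*(-27)**2 = (-8 + 400 + 420)*729 = 812*729 = 591948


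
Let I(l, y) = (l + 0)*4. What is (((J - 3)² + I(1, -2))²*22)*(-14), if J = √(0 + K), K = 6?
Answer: -177716 + 70224*√6 ≈ -5703.0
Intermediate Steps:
J = √6 (J = √(0 + 6) = √6 ≈ 2.4495)
I(l, y) = 4*l (I(l, y) = l*4 = 4*l)
(((J - 3)² + I(1, -2))²*22)*(-14) = (((√6 - 3)² + 4*1)²*22)*(-14) = (((-3 + √6)² + 4)²*22)*(-14) = ((4 + (-3 + √6)²)²*22)*(-14) = (22*(4 + (-3 + √6)²)²)*(-14) = -308*(4 + (-3 + √6)²)²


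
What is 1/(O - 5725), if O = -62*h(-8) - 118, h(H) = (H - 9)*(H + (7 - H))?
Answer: 1/1535 ≈ 0.00065147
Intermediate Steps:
h(H) = -63 + 7*H (h(H) = (-9 + H)*7 = -63 + 7*H)
O = 7260 (O = -62*(-63 + 7*(-8)) - 118 = -62*(-63 - 56) - 118 = -62*(-119) - 118 = 7378 - 118 = 7260)
1/(O - 5725) = 1/(7260 - 5725) = 1/1535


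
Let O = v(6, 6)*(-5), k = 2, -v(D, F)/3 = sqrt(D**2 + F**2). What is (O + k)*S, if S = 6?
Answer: 12 + 540*sqrt(2) ≈ 775.68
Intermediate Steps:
v(D, F) = -3*sqrt(D**2 + F**2)
O = 90*sqrt(2) (O = -3*sqrt(6**2 + 6**2)*(-5) = -3*sqrt(36 + 36)*(-5) = -18*sqrt(2)*(-5) = 90*sqrt(2) ≈ 127.28)
(O + k)*S = (90*sqrt(2) + 2)*6 = (2 + 90*sqrt(2))*6 = 12 + 540*sqrt(2)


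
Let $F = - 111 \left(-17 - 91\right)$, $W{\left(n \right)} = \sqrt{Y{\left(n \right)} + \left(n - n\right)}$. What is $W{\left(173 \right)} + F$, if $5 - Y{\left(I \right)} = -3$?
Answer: $11988 + 2 \sqrt{2} \approx 11991.0$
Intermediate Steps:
$Y{\left(I \right)} = 8$ ($Y{\left(I \right)} = 5 - -3 = 5 + 3 = 8$)
$W{\left(n \right)} = 2 \sqrt{2}$ ($W{\left(n \right)} = \sqrt{8 + \left(n - n\right)} = \sqrt{8 + 0} = \sqrt{8} = 2 \sqrt{2}$)
$F = 11988$ ($F = \left(-111\right) \left(-108\right) = 11988$)
$W{\left(173 \right)} + F = 2 \sqrt{2} + 11988 = 11988 + 2 \sqrt{2}$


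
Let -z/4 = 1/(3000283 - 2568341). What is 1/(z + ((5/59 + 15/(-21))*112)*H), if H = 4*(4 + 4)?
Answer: -12742289/28750059638 ≈ -0.00044321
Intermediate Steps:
H = 32 (H = 4*8 = 32)
z = -2/215971 (z = -4/(3000283 - 2568341) = -4/431942 = -4*1/431942 = -2/215971 ≈ -9.2605e-6)
1/(z + ((5/59 + 15/(-21))*112)*H) = 1/(-2/215971 + ((5/59 + 15/(-21))*112)*32) = 1/(-2/215971 + ((5*(1/59) + 15*(-1/21))*112)*32) = 1/(-2/215971 + ((5/59 - 5/7)*112)*32) = 1/(-2/215971 - 260/413*112*32) = 1/(-2/215971 - 4160/59*32) = 1/(-2/215971 - 133120/59) = 1/(-28750059638/12742289) = -12742289/28750059638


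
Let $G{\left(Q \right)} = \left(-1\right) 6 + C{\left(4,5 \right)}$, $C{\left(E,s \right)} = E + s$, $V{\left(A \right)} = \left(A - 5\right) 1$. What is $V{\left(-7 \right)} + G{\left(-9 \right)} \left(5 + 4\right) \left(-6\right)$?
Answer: $-174$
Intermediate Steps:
$V{\left(A \right)} = -5 + A$ ($V{\left(A \right)} = \left(-5 + A\right) 1 = -5 + A$)
$G{\left(Q \right)} = 3$ ($G{\left(Q \right)} = \left(-1\right) 6 + \left(4 + 5\right) = -6 + 9 = 3$)
$V{\left(-7 \right)} + G{\left(-9 \right)} \left(5 + 4\right) \left(-6\right) = \left(-5 - 7\right) + 3 \left(5 + 4\right) \left(-6\right) = -12 + 3 \cdot 9 \left(-6\right) = -12 + 3 \left(-54\right) = -12 - 162 = -174$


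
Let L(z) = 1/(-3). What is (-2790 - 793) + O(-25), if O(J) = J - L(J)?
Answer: -10823/3 ≈ -3607.7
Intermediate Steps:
L(z) = -⅓
O(J) = ⅓ + J (O(J) = J - 1*(-⅓) = J + ⅓ = ⅓ + J)
(-2790 - 793) + O(-25) = (-2790 - 793) + (⅓ - 25) = -3583 - 74/3 = -10823/3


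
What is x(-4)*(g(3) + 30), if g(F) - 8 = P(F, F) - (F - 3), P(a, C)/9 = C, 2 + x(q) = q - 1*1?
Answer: -455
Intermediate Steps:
x(q) = -3 + q (x(q) = -2 + (q - 1*1) = -2 + (q - 1) = -2 + (-1 + q) = -3 + q)
P(a, C) = 9*C
g(F) = 11 + 8*F (g(F) = 8 + (9*F - (F - 3)) = 8 + (9*F - (-3 + F)) = 8 + (9*F + (3 - F)) = 8 + (3 + 8*F) = 11 + 8*F)
x(-4)*(g(3) + 30) = (-3 - 4)*((11 + 8*3) + 30) = -7*((11 + 24) + 30) = -7*(35 + 30) = -7*65 = -455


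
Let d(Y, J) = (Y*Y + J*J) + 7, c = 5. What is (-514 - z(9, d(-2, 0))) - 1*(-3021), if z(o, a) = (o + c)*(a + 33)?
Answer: 1891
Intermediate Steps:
d(Y, J) = 7 + J² + Y² (d(Y, J) = (Y² + J²) + 7 = (J² + Y²) + 7 = 7 + J² + Y²)
z(o, a) = (5 + o)*(33 + a) (z(o, a) = (o + 5)*(a + 33) = (5 + o)*(33 + a))
(-514 - z(9, d(-2, 0))) - 1*(-3021) = (-514 - (165 + 5*(7 + 0² + (-2)²) + 33*9 + (7 + 0² + (-2)²)*9)) - 1*(-3021) = (-514 - (165 + 5*(7 + 0 + 4) + 297 + (7 + 0 + 4)*9)) + 3021 = (-514 - (165 + 5*11 + 297 + 11*9)) + 3021 = (-514 - (165 + 55 + 297 + 99)) + 3021 = (-514 - 1*616) + 3021 = (-514 - 616) + 3021 = -1130 + 3021 = 1891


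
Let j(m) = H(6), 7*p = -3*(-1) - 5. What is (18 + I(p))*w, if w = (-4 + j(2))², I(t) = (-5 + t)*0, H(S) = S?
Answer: 72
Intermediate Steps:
p = -2/7 (p = (-3*(-1) - 5)/7 = (3 - 5)/7 = (⅐)*(-2) = -2/7 ≈ -0.28571)
j(m) = 6
I(t) = 0
w = 4 (w = (-4 + 6)² = 2² = 4)
(18 + I(p))*w = (18 + 0)*4 = 18*4 = 72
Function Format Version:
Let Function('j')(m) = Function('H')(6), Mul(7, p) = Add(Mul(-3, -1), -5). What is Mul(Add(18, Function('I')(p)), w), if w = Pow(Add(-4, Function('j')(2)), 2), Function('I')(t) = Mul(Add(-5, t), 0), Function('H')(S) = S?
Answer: 72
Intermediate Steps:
p = Rational(-2, 7) (p = Mul(Rational(1, 7), Add(Mul(-3, -1), -5)) = Mul(Rational(1, 7), Add(3, -5)) = Mul(Rational(1, 7), -2) = Rational(-2, 7) ≈ -0.28571)
Function('j')(m) = 6
Function('I')(t) = 0
w = 4 (w = Pow(Add(-4, 6), 2) = Pow(2, 2) = 4)
Mul(Add(18, Function('I')(p)), w) = Mul(Add(18, 0), 4) = Mul(18, 4) = 72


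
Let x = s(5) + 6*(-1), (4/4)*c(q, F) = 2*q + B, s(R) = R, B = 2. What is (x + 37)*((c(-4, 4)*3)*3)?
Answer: -1944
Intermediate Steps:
c(q, F) = 2 + 2*q (c(q, F) = 2*q + 2 = 2 + 2*q)
x = -1 (x = 5 + 6*(-1) = 5 - 6 = -1)
(x + 37)*((c(-4, 4)*3)*3) = (-1 + 37)*(((2 + 2*(-4))*3)*3) = 36*(((2 - 8)*3)*3) = 36*(-6*3*3) = 36*(-18*3) = 36*(-54) = -1944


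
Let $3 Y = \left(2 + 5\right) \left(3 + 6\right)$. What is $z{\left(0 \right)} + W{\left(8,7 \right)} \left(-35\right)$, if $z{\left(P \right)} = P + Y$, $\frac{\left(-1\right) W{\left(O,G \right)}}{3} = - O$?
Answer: $-819$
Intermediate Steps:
$W{\left(O,G \right)} = 3 O$ ($W{\left(O,G \right)} = - 3 \left(- O\right) = 3 O$)
$Y = 21$ ($Y = \frac{\left(2 + 5\right) \left(3 + 6\right)}{3} = \frac{7 \cdot 9}{3} = \frac{1}{3} \cdot 63 = 21$)
$z{\left(P \right)} = 21 + P$ ($z{\left(P \right)} = P + 21 = 21 + P$)
$z{\left(0 \right)} + W{\left(8,7 \right)} \left(-35\right) = \left(21 + 0\right) + 3 \cdot 8 \left(-35\right) = 21 + 24 \left(-35\right) = 21 - 840 = -819$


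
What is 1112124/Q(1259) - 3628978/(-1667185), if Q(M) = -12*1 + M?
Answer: 1858641786506/2078979695 ≈ 894.02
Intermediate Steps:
Q(M) = -12 + M
1112124/Q(1259) - 3628978/(-1667185) = 1112124/(-12 + 1259) - 3628978/(-1667185) = 1112124/1247 - 3628978*(-1/1667185) = 1112124*(1/1247) + 3628978/1667185 = 1112124/1247 + 3628978/1667185 = 1858641786506/2078979695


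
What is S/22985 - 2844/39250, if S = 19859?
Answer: 71409641/90216125 ≈ 0.79154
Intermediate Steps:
S/22985 - 2844/39250 = 19859/22985 - 2844/39250 = 19859*(1/22985) - 2844*1/39250 = 19859/22985 - 1422/19625 = 71409641/90216125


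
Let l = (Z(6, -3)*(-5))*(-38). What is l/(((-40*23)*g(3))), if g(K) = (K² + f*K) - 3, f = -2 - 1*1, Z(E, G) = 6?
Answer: 19/46 ≈ 0.41304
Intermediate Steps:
f = -3 (f = -2 - 1 = -3)
g(K) = -3 + K² - 3*K (g(K) = (K² - 3*K) - 3 = -3 + K² - 3*K)
l = 1140 (l = (6*(-5))*(-38) = -30*(-38) = 1140)
l/(((-40*23)*g(3))) = 1140/(((-40*23)*(-3 + 3² - 3*3))) = 1140/((-920*(-3 + 9 - 9))) = 1140/((-920*(-3))) = 1140/2760 = 1140*(1/2760) = 19/46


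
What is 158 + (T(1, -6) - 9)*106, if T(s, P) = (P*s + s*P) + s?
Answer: -1962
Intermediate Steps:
T(s, P) = s + 2*P*s (T(s, P) = (P*s + P*s) + s = 2*P*s + s = s + 2*P*s)
158 + (T(1, -6) - 9)*106 = 158 + (1*(1 + 2*(-6)) - 9)*106 = 158 + (1*(1 - 12) - 9)*106 = 158 + (1*(-11) - 9)*106 = 158 + (-11 - 9)*106 = 158 - 20*106 = 158 - 2120 = -1962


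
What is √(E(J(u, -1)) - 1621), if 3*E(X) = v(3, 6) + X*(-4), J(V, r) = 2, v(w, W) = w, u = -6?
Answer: 2*I*√3651/3 ≈ 40.282*I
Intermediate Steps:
E(X) = 1 - 4*X/3 (E(X) = (3 + X*(-4))/3 = (3 - 4*X)/3 = 1 - 4*X/3)
√(E(J(u, -1)) - 1621) = √((1 - 4/3*2) - 1621) = √((1 - 8/3) - 1621) = √(-5/3 - 1621) = √(-4868/3) = 2*I*√3651/3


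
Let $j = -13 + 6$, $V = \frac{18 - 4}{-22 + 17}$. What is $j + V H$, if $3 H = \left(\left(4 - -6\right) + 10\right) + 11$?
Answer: $- \frac{539}{15} \approx -35.933$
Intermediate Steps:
$V = - \frac{14}{5}$ ($V = \frac{14}{-5} = 14 \left(- \frac{1}{5}\right) = - \frac{14}{5} \approx -2.8$)
$j = -7$
$H = \frac{31}{3}$ ($H = \frac{\left(\left(4 - -6\right) + 10\right) + 11}{3} = \frac{\left(\left(4 + 6\right) + 10\right) + 11}{3} = \frac{\left(10 + 10\right) + 11}{3} = \frac{20 + 11}{3} = \frac{1}{3} \cdot 31 = \frac{31}{3} \approx 10.333$)
$j + V H = -7 - \frac{434}{15} = - \frac{539}{15}$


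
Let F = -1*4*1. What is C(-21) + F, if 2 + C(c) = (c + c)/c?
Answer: -4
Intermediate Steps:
C(c) = 0 (C(c) = -2 + (c + c)/c = -2 + (2*c)/c = -2 + 2 = 0)
F = -4 (F = -4*1 = -4)
C(-21) + F = 0 - 4 = -4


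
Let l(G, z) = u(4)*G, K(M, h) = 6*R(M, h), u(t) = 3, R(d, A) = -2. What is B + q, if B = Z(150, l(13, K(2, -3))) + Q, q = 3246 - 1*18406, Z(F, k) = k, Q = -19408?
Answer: -34529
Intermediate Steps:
K(M, h) = -12 (K(M, h) = 6*(-2) = -12)
l(G, z) = 3*G
q = -15160 (q = 3246 - 18406 = -15160)
B = -19369 (B = 3*13 - 19408 = 39 - 19408 = -19369)
B + q = -19369 - 15160 = -34529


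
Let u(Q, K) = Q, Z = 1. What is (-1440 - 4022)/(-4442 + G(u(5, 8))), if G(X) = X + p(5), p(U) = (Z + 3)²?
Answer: 5462/4421 ≈ 1.2355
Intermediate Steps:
p(U) = 16 (p(U) = (1 + 3)² = 4² = 16)
G(X) = 16 + X (G(X) = X + 16 = 16 + X)
(-1440 - 4022)/(-4442 + G(u(5, 8))) = (-1440 - 4022)/(-4442 + (16 + 5)) = -5462/(-4442 + 21) = -5462/(-4421) = -5462*(-1/4421) = 5462/4421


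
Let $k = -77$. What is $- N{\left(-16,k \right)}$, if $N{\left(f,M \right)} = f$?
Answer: $16$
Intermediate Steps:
$- N{\left(-16,k \right)} = \left(-1\right) \left(-16\right) = 16$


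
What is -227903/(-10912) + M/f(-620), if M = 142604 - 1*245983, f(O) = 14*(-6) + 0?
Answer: 286803875/229152 ≈ 1251.6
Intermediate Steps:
f(O) = -84 (f(O) = -84 + 0 = -84)
M = -103379 (M = 142604 - 245983 = -103379)
-227903/(-10912) + M/f(-620) = -227903/(-10912) - 103379/(-84) = -227903*(-1/10912) - 103379*(-1/84) = 227903/10912 + 103379/84 = 286803875/229152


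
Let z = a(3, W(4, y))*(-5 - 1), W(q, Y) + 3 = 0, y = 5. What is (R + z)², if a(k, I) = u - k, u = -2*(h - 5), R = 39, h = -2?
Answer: 729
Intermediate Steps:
W(q, Y) = -3 (W(q, Y) = -3 + 0 = -3)
u = 14 (u = -2*(-2 - 5) = -2*(-7) = 14)
a(k, I) = 14 - k
z = -66 (z = (14 - 1*3)*(-5 - 1) = (14 - 3)*(-6) = 11*(-6) = -66)
(R + z)² = (39 - 66)² = (-27)² = 729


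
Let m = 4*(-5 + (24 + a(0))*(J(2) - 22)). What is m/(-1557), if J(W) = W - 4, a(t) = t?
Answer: 2324/1557 ≈ 1.4926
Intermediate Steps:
J(W) = -4 + W
m = -2324 (m = 4*(-5 + (24 + 0)*((-4 + 2) - 22)) = 4*(-5 + 24*(-2 - 22)) = 4*(-5 + 24*(-24)) = 4*(-5 - 576) = 4*(-581) = -2324)
m/(-1557) = -2324/(-1557) = -2324*(-1/1557) = 2324/1557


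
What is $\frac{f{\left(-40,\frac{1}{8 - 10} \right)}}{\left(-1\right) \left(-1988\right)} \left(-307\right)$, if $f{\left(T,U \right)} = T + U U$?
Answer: $\frac{48813}{7952} \approx 6.1385$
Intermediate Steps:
$f{\left(T,U \right)} = T + U^{2}$
$\frac{f{\left(-40,\frac{1}{8 - 10} \right)}}{\left(-1\right) \left(-1988\right)} \left(-307\right) = \frac{-40 + \left(\frac{1}{8 - 10}\right)^{2}}{\left(-1\right) \left(-1988\right)} \left(-307\right) = \frac{-40 + \left(\frac{1}{-2}\right)^{2}}{1988} \left(-307\right) = \left(-40 + \left(- \frac{1}{2}\right)^{2}\right) \frac{1}{1988} \left(-307\right) = \left(-40 + \frac{1}{4}\right) \frac{1}{1988} \left(-307\right) = \left(- \frac{159}{4}\right) \frac{1}{1988} \left(-307\right) = \left(- \frac{159}{7952}\right) \left(-307\right) = \frac{48813}{7952}$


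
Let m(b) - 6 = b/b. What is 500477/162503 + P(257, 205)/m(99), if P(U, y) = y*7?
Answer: 33813592/162503 ≈ 208.08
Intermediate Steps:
P(U, y) = 7*y
m(b) = 7 (m(b) = 6 + b/b = 6 + 1 = 7)
500477/162503 + P(257, 205)/m(99) = 500477/162503 + (7*205)/7 = 500477*(1/162503) + 1435*(⅐) = 500477/162503 + 205 = 33813592/162503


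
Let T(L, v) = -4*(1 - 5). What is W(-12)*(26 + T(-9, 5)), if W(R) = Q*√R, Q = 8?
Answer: 672*I*√3 ≈ 1163.9*I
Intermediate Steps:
T(L, v) = 16 (T(L, v) = -4*(-4) = 16)
W(R) = 8*√R
W(-12)*(26 + T(-9, 5)) = (8*√(-12))*(26 + 16) = (8*(2*I*√3))*42 = (16*I*√3)*42 = 672*I*√3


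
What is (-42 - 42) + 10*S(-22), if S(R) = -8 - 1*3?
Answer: -194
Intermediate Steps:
S(R) = -11 (S(R) = -8 - 3 = -11)
(-42 - 42) + 10*S(-22) = (-42 - 42) + 10*(-11) = -84 - 110 = -194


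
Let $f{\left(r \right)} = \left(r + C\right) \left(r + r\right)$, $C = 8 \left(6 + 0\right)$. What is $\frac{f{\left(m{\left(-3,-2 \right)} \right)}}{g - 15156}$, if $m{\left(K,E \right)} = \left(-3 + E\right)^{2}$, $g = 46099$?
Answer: $\frac{3650}{30943} \approx 0.11796$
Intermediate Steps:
$C = 48$ ($C = 8 \cdot 6 = 48$)
$f{\left(r \right)} = 2 r \left(48 + r\right)$ ($f{\left(r \right)} = \left(r + 48\right) \left(r + r\right) = \left(48 + r\right) 2 r = 2 r \left(48 + r\right)$)
$\frac{f{\left(m{\left(-3,-2 \right)} \right)}}{g - 15156} = \frac{2 \left(-3 - 2\right)^{2} \left(48 + \left(-3 - 2\right)^{2}\right)}{46099 - 15156} = \frac{2 \left(-5\right)^{2} \left(48 + \left(-5\right)^{2}\right)}{46099 - 15156} = \frac{2 \cdot 25 \left(48 + 25\right)}{30943} = 2 \cdot 25 \cdot 73 \cdot \frac{1}{30943} = 3650 \cdot \frac{1}{30943} = \frac{3650}{30943}$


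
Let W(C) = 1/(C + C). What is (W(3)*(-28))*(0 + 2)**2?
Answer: -56/3 ≈ -18.667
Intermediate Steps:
W(C) = 1/(2*C)
(W(3)*(-28))*(0 + 2)**2 = (((1/2)/3)*(-28))*(0 + 2)**2 = (((1/2)*(1/3))*(-28))*2**2 = ((1/6)*(-28))*4 = -14/3*4 = -56/3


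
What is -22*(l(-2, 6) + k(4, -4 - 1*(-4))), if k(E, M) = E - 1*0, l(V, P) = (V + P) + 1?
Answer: -198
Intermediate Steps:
l(V, P) = 1 + P + V (l(V, P) = (P + V) + 1 = 1 + P + V)
k(E, M) = E (k(E, M) = E + 0 = E)
-22*(l(-2, 6) + k(4, -4 - 1*(-4))) = -22*((1 + 6 - 2) + 4) = -22*(5 + 4) = -22*9 = -198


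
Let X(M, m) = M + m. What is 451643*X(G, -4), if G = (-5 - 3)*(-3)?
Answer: 9032860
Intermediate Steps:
G = 24 (G = -8*(-3) = 24)
451643*X(G, -4) = 451643*(24 - 4) = 451643*20 = 9032860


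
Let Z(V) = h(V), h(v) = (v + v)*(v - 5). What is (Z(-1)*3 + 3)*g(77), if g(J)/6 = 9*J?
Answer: 162162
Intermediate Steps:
g(J) = 54*J (g(J) = 6*(9*J) = 54*J)
h(v) = 2*v*(-5 + v) (h(v) = (2*v)*(-5 + v) = 2*v*(-5 + v))
Z(V) = 2*V*(-5 + V)
(Z(-1)*3 + 3)*g(77) = ((2*(-1)*(-5 - 1))*3 + 3)*(54*77) = ((2*(-1)*(-6))*3 + 3)*4158 = (12*3 + 3)*4158 = (36 + 3)*4158 = 39*4158 = 162162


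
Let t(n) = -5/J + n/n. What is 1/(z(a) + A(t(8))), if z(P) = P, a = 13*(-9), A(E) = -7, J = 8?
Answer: -1/124 ≈ -0.0080645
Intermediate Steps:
t(n) = 3/8 (t(n) = -5/8 + n/n = -5*1/8 + 1 = -5/8 + 1 = 3/8)
a = -117
1/(z(a) + A(t(8))) = 1/(-117 - 7) = 1/(-124) = -1/124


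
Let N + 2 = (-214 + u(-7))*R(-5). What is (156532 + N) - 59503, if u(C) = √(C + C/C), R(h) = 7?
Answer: 95529 + 7*I*√6 ≈ 95529.0 + 17.146*I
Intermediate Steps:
u(C) = √(1 + C) (u(C) = √(C + 1) = √(1 + C))
N = -1500 + 7*I*√6 (N = -2 + (-214 + √(1 - 7))*7 = -2 + (-214 + √(-6))*7 = -2 + (-214 + I*√6)*7 = -2 + (-1498 + 7*I*√6) = -1500 + 7*I*√6 ≈ -1500.0 + 17.146*I)
(156532 + N) - 59503 = (156532 + (-1500 + 7*I*√6)) - 59503 = (155032 + 7*I*√6) - 59503 = 95529 + 7*I*√6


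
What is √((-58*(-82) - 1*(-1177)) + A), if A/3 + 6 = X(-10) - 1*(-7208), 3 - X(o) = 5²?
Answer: √27473 ≈ 165.75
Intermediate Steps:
X(o) = -22 (X(o) = 3 - 1*5² = 3 - 1*25 = 3 - 25 = -22)
A = 21540 (A = -18 + 3*(-22 - 1*(-7208)) = -18 + 3*(-22 + 7208) = -18 + 3*7186 = -18 + 21558 = 21540)
√((-58*(-82) - 1*(-1177)) + A) = √((-58*(-82) - 1*(-1177)) + 21540) = √((4756 + 1177) + 21540) = √(5933 + 21540) = √27473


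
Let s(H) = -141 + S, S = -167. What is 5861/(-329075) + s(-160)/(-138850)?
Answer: -2849779/182768255 ≈ -0.015592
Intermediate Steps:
s(H) = -308 (s(H) = -141 - 167 = -308)
5861/(-329075) + s(-160)/(-138850) = 5861/(-329075) - 308/(-138850) = 5861*(-1/329075) - 308*(-1/138850) = -5861/329075 + 154/69425 = -2849779/182768255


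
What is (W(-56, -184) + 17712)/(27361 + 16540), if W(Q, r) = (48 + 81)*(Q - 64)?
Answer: 2232/43901 ≈ 0.050842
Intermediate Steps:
W(Q, r) = -8256 + 129*Q (W(Q, r) = 129*(-64 + Q) = -8256 + 129*Q)
(W(-56, -184) + 17712)/(27361 + 16540) = ((-8256 + 129*(-56)) + 17712)/(27361 + 16540) = ((-8256 - 7224) + 17712)/43901 = (-15480 + 17712)*(1/43901) = 2232*(1/43901) = 2232/43901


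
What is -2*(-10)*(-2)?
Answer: -40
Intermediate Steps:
-2*(-10)*(-2) = 20*(-2) = -40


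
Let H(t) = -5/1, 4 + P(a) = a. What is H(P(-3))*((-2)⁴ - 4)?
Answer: -60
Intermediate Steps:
P(a) = -4 + a
H(t) = -5 (H(t) = -5*1 = -5)
H(P(-3))*((-2)⁴ - 4) = -5*((-2)⁴ - 4) = -5*(16 - 4) = -5*12 = -60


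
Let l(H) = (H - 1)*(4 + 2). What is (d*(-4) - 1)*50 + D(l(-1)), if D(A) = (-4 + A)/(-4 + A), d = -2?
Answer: 351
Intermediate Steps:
l(H) = -6 + 6*H (l(H) = (-1 + H)*6 = -6 + 6*H)
D(A) = 1
(d*(-4) - 1)*50 + D(l(-1)) = (-2*(-4) - 1)*50 + 1 = (8 - 1)*50 + 1 = 7*50 + 1 = 350 + 1 = 351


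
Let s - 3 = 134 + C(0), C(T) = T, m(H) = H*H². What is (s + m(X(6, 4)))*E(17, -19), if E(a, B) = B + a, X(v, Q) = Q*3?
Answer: -3730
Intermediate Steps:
X(v, Q) = 3*Q
m(H) = H³
s = 137 (s = 3 + (134 + 0) = 3 + 134 = 137)
(s + m(X(6, 4)))*E(17, -19) = (137 + (3*4)³)*(-19 + 17) = (137 + 12³)*(-2) = (137 + 1728)*(-2) = 1865*(-2) = -3730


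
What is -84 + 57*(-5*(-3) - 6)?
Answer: 429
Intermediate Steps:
-84 + 57*(-5*(-3) - 6) = -84 + 57*(15 - 6) = -84 + 57*9 = -84 + 513 = 429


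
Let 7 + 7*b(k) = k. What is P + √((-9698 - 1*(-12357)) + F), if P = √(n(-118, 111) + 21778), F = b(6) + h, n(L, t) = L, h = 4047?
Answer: 38*√15 + √328587/7 ≈ 229.06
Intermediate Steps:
b(k) = -1 + k/7
F = 28328/7 (F = (-1 + (⅐)*6) + 4047 = (-1 + 6/7) + 4047 = -⅐ + 4047 = 28328/7 ≈ 4046.9)
P = 38*√15 (P = √(-118 + 21778) = √21660 = 38*√15 ≈ 147.17)
P + √((-9698 - 1*(-12357)) + F) = 38*√15 + √((-9698 - 1*(-12357)) + 28328/7) = 38*√15 + √((-9698 + 12357) + 28328/7) = 38*√15 + √(2659 + 28328/7) = 38*√15 + √(46941/7) = 38*√15 + √328587/7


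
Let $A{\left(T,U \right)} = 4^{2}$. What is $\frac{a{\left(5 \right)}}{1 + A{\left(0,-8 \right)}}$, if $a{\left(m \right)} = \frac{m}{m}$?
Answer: $\frac{1}{17} \approx 0.058824$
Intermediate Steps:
$a{\left(m \right)} = 1$
$A{\left(T,U \right)} = 16$
$\frac{a{\left(5 \right)}}{1 + A{\left(0,-8 \right)}} = \frac{1}{1 + 16} \cdot 1 = \frac{1}{17} \cdot 1 = \frac{1}{17}$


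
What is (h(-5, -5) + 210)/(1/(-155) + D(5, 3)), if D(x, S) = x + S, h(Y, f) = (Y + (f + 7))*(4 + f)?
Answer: 11005/413 ≈ 26.646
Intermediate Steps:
h(Y, f) = (4 + f)*(7 + Y + f) (h(Y, f) = (Y + (7 + f))*(4 + f) = (7 + Y + f)*(4 + f) = (4 + f)*(7 + Y + f))
D(x, S) = S + x
(h(-5, -5) + 210)/(1/(-155) + D(5, 3)) = ((28 + (-5)**2 + 4*(-5) + 11*(-5) - 5*(-5)) + 210)/(1/(-155) + (3 + 5)) = ((28 + 25 - 20 - 55 + 25) + 210)/(-1/155 + 8) = (3 + 210)/(1239/155) = 213*(155/1239) = 11005/413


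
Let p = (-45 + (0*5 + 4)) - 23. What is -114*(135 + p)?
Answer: -8094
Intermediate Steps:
p = -64 (p = (-45 + (0 + 4)) - 23 = (-45 + 4) - 23 = -41 - 23 = -64)
-114*(135 + p) = -114*(135 - 64) = -114*71 = -8094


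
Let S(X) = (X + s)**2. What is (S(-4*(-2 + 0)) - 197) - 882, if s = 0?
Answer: -1015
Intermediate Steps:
S(X) = X**2 (S(X) = (X + 0)**2 = X**2)
(S(-4*(-2 + 0)) - 197) - 882 = ((-4*(-2 + 0))**2 - 197) - 882 = ((-4*(-2))**2 - 197) - 882 = (8**2 - 197) - 882 = (64 - 197) - 882 = -133 - 882 = -1015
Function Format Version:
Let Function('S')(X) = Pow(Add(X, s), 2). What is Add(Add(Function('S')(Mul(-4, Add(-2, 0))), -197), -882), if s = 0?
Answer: -1015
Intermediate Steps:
Function('S')(X) = Pow(X, 2) (Function('S')(X) = Pow(Add(X, 0), 2) = Pow(X, 2))
Add(Add(Function('S')(Mul(-4, Add(-2, 0))), -197), -882) = Add(Add(Pow(Mul(-4, Add(-2, 0)), 2), -197), -882) = Add(Add(Pow(Mul(-4, -2), 2), -197), -882) = Add(Add(Pow(8, 2), -197), -882) = Add(Add(64, -197), -882) = Add(-133, -882) = -1015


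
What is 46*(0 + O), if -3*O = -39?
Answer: 598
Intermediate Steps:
O = 13 (O = -1/3*(-39) = 13)
46*(0 + O) = 46*(0 + 13) = 46*13 = 598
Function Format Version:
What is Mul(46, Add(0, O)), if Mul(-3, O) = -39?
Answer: 598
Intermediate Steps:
O = 13 (O = Mul(Rational(-1, 3), -39) = 13)
Mul(46, Add(0, O)) = Mul(46, Add(0, 13)) = Mul(46, 13) = 598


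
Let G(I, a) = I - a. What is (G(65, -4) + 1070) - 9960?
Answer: -8821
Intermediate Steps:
(G(65, -4) + 1070) - 9960 = ((65 - 1*(-4)) + 1070) - 9960 = ((65 + 4) + 1070) - 9960 = (69 + 1070) - 9960 = 1139 - 9960 = -8821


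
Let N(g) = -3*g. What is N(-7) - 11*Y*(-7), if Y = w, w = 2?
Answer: 175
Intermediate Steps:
Y = 2
N(-7) - 11*Y*(-7) = -3*(-7) - 22*(-7) = 21 - 11*(-14) = 21 + 154 = 175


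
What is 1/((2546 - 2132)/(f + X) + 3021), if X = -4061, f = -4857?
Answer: 4459/13470432 ≈ 0.00033102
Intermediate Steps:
1/((2546 - 2132)/(f + X) + 3021) = 1/((2546 - 2132)/(-4857 - 4061) + 3021) = 1/(414/(-8918) + 3021) = 1/(414*(-1/8918) + 3021) = 1/(-207/4459 + 3021) = 1/(13470432/4459) = 4459/13470432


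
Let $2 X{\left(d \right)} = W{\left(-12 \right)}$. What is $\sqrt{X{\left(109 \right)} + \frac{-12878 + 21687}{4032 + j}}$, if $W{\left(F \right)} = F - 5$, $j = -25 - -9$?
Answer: $\frac{i \sqrt{6357077}}{1004} \approx 2.5113 i$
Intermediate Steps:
$j = -16$ ($j = -25 + 9 = -16$)
$W{\left(F \right)} = -5 + F$ ($W{\left(F \right)} = F - 5 = -5 + F$)
$X{\left(d \right)} = - \frac{17}{2}$ ($X{\left(d \right)} = \frac{-5 - 12}{2} = \frac{1}{2} \left(-17\right) = - \frac{17}{2}$)
$\sqrt{X{\left(109 \right)} + \frac{-12878 + 21687}{4032 + j}} = \sqrt{- \frac{17}{2} + \frac{-12878 + 21687}{4032 - 16}} = \sqrt{- \frac{17}{2} + \frac{8809}{4016}} = \sqrt{- \frac{25327}{4016}} = \frac{i \sqrt{6357077}}{1004}$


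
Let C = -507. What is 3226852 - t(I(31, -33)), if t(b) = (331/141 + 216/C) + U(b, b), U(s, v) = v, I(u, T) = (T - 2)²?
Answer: 76863419996/23829 ≈ 3.2256e+6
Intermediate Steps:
I(u, T) = (-2 + T)²
t(b) = 45787/23829 + b (t(b) = (331/141 + 216/(-507)) + b = (331*(1/141) + 216*(-1/507)) + b = (331/141 - 72/169) + b = 45787/23829 + b)
3226852 - t(I(31, -33)) = 3226852 - (45787/23829 + (-2 - 33)²) = 3226852 - (45787/23829 + (-35)²) = 3226852 - (45787/23829 + 1225) = 3226852 - 1*29236312/23829 = 3226852 - 29236312/23829 = 76863419996/23829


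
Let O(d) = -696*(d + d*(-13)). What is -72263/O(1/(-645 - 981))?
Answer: 19583273/1392 ≈ 14068.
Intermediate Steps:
O(d) = 8352*d (O(d) = -696*(d - 13*d) = -(-8352)*d = 8352*d)
-72263/O(1/(-645 - 981)) = -72263/(8352/(-645 - 981)) = -72263/(8352/(-1626)) = -72263/(8352*(-1/1626)) = -72263/(-1392/271) = -72263*(-271/1392) = 19583273/1392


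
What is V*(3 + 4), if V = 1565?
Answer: 10955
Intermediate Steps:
V*(3 + 4) = 1565*(3 + 4) = 1565*7 = 10955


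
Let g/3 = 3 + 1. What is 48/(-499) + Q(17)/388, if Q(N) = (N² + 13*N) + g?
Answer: 120927/96806 ≈ 1.2492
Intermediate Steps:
g = 12 (g = 3*(3 + 1) = 3*4 = 12)
Q(N) = 12 + N² + 13*N (Q(N) = (N² + 13*N) + 12 = 12 + N² + 13*N)
48/(-499) + Q(17)/388 = 48/(-499) + (12 + 17² + 13*17)/388 = 48*(-1/499) + (12 + 289 + 221)*(1/388) = -48/499 + 522*(1/388) = -48/499 + 261/194 = 120927/96806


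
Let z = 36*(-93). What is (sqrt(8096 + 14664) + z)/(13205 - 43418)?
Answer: 124/1119 - 2*sqrt(5690)/30213 ≈ 0.10582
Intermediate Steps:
z = -3348
(sqrt(8096 + 14664) + z)/(13205 - 43418) = (sqrt(8096 + 14664) - 3348)/(13205 - 43418) = (sqrt(22760) - 3348)/(-30213) = (2*sqrt(5690) - 3348)*(-1/30213) = (-3348 + 2*sqrt(5690))*(-1/30213) = 124/1119 - 2*sqrt(5690)/30213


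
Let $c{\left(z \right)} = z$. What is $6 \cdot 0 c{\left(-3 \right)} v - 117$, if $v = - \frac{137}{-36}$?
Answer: $-117$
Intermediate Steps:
$v = \frac{137}{36}$ ($v = \left(-137\right) \left(- \frac{1}{36}\right) = \frac{137}{36} \approx 3.8056$)
$6 \cdot 0 c{\left(-3 \right)} v - 117 = 6 \cdot 0 \left(-3\right) \frac{137}{36} - 117 = 0 \left(-3\right) \frac{137}{36} - 117 = 0 \cdot \frac{137}{36} - 117 = 0 - 117 = -117$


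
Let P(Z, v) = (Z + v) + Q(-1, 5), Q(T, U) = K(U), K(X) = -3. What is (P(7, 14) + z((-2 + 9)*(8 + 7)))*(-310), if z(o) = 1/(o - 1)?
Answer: -290315/52 ≈ -5583.0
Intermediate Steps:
Q(T, U) = -3
z(o) = 1/(-1 + o)
P(Z, v) = -3 + Z + v (P(Z, v) = (Z + v) - 3 = -3 + Z + v)
(P(7, 14) + z((-2 + 9)*(8 + 7)))*(-310) = ((-3 + 7 + 14) + 1/(-1 + (-2 + 9)*(8 + 7)))*(-310) = (18 + 1/(-1 + 7*15))*(-310) = (18 + 1/(-1 + 105))*(-310) = (18 + 1/104)*(-310) = (1873/104)*(-310) = -290315/52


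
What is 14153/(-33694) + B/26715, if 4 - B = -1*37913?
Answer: 299826001/300045070 ≈ 0.99927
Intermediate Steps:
B = 37917 (B = 4 - (-1)*37913 = 4 - 1*(-37913) = 4 + 37913 = 37917)
14153/(-33694) + B/26715 = 14153/(-33694) + 37917/26715 = 14153*(-1/33694) + 37917*(1/26715) = -14153/33694 + 12639/8905 = 299826001/300045070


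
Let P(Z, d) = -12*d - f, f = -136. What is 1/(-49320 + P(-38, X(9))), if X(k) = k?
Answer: -1/49292 ≈ -2.0287e-5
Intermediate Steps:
P(Z, d) = 136 - 12*d (P(Z, d) = -12*d - 1*(-136) = -12*d + 136 = 136 - 12*d)
1/(-49320 + P(-38, X(9))) = 1/(-49320 + (136 - 12*9)) = 1/(-49320 + (136 - 108)) = 1/(-49320 + 28) = 1/(-49292) = -1/49292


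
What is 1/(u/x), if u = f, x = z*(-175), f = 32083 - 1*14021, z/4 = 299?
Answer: -104650/9031 ≈ -11.588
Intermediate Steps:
z = 1196 (z = 4*299 = 1196)
f = 18062 (f = 32083 - 14021 = 18062)
x = -209300 (x = 1196*(-175) = -209300)
u = 18062
1/(u/x) = 1/(18062/(-209300)) = 1/(18062*(-1/209300)) = 1/(-9031/104650) = -104650/9031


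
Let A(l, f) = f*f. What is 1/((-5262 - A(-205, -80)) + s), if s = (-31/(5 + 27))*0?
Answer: -1/11662 ≈ -8.5749e-5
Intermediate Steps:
A(l, f) = f²
s = 0 (s = (-31/32)*0 = ((1/32)*(-31))*0 = -31/32*0 = 0)
1/((-5262 - A(-205, -80)) + s) = 1/((-5262 - 1*(-80)²) + 0) = 1/((-5262 - 1*6400) + 0) = 1/((-5262 - 6400) + 0) = 1/(-11662 + 0) = 1/(-11662) = -1/11662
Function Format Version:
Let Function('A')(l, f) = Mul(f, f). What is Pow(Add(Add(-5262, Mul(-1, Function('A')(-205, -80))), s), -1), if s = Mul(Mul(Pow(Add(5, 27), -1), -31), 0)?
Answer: Rational(-1, 11662) ≈ -8.5749e-5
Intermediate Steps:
Function('A')(l, f) = Pow(f, 2)
s = 0 (s = Mul(Mul(Pow(32, -1), -31), 0) = Mul(Mul(Rational(1, 32), -31), 0) = Mul(Rational(-31, 32), 0) = 0)
Pow(Add(Add(-5262, Mul(-1, Function('A')(-205, -80))), s), -1) = Pow(Add(Add(-5262, Mul(-1, Pow(-80, 2))), 0), -1) = Pow(Add(Add(-5262, Mul(-1, 6400)), 0), -1) = Pow(Add(Add(-5262, -6400), 0), -1) = Pow(Add(-11662, 0), -1) = Pow(-11662, -1) = Rational(-1, 11662)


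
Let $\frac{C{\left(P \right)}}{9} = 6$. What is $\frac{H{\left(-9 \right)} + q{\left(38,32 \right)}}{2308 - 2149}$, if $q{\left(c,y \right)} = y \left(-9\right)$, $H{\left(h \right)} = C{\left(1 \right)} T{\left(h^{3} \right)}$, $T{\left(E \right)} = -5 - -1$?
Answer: $- \frac{168}{53} \approx -3.1698$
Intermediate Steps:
$T{\left(E \right)} = -4$ ($T{\left(E \right)} = -5 + 1 = -4$)
$C{\left(P \right)} = 54$ ($C{\left(P \right)} = 9 \cdot 6 = 54$)
$H{\left(h \right)} = -216$ ($H{\left(h \right)} = 54 \left(-4\right) = -216$)
$q{\left(c,y \right)} = - 9 y$
$\frac{H{\left(-9 \right)} + q{\left(38,32 \right)}}{2308 - 2149} = \frac{-216 - 288}{2308 - 2149} = - \frac{504}{159} = \left(-504\right) \frac{1}{159} = - \frac{168}{53}$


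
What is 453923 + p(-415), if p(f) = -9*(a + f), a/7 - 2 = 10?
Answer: 456902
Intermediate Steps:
a = 84 (a = 14 + 7*10 = 14 + 70 = 84)
p(f) = -756 - 9*f (p(f) = -9*(84 + f) = -756 - 9*f)
453923 + p(-415) = 453923 + (-756 - 9*(-415)) = 453923 + (-756 + 3735) = 453923 + 2979 = 456902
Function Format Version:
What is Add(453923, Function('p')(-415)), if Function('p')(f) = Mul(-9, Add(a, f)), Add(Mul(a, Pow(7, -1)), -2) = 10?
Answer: 456902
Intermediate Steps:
a = 84 (a = Add(14, Mul(7, 10)) = Add(14, 70) = 84)
Function('p')(f) = Add(-756, Mul(-9, f)) (Function('p')(f) = Mul(-9, Add(84, f)) = Add(-756, Mul(-9, f)))
Add(453923, Function('p')(-415)) = Add(453923, Add(-756, Mul(-9, -415))) = Add(453923, Add(-756, 3735)) = Add(453923, 2979) = 456902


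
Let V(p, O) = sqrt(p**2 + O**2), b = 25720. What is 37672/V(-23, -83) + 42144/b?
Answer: 5268/3215 + 18836*sqrt(7418)/3709 ≈ 439.04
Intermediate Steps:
V(p, O) = sqrt(O**2 + p**2)
37672/V(-23, -83) + 42144/b = 37672/(sqrt((-83)**2 + (-23)**2)) + 42144/25720 = 37672/(sqrt(6889 + 529)) + 42144*(1/25720) = 37672/(sqrt(7418)) + 5268/3215 = 37672*(sqrt(7418)/7418) + 5268/3215 = 18836*sqrt(7418)/3709 + 5268/3215 = 5268/3215 + 18836*sqrt(7418)/3709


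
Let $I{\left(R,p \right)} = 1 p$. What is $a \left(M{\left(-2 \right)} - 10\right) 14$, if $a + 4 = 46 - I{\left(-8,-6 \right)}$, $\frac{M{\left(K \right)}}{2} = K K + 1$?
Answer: $0$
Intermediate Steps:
$I{\left(R,p \right)} = p$
$M{\left(K \right)} = 2 + 2 K^{2}$ ($M{\left(K \right)} = 2 \left(K K + 1\right) = 2 \left(K^{2} + 1\right) = 2 \left(1 + K^{2}\right) = 2 + 2 K^{2}$)
$a = 48$ ($a = -4 + \left(46 - -6\right) = -4 + \left(46 + 6\right) = -4 + 52 = 48$)
$a \left(M{\left(-2 \right)} - 10\right) 14 = 48 \left(\left(2 + 2 \left(-2\right)^{2}\right) - 10\right) 14 = 48 \left(\left(2 + 2 \cdot 4\right) - 10\right) 14 = 48 \left(\left(2 + 8\right) - 10\right) 14 = 48 \left(10 - 10\right) 14 = 48 \cdot 0 \cdot 14 = 48 \cdot 0 = 0$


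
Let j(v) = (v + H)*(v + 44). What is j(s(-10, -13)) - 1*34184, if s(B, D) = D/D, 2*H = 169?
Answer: -60673/2 ≈ -30337.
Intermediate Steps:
H = 169/2 (H = (½)*169 = 169/2 ≈ 84.500)
s(B, D) = 1
j(v) = (44 + v)*(169/2 + v) (j(v) = (v + 169/2)*(v + 44) = (169/2 + v)*(44 + v) = (44 + v)*(169/2 + v))
j(s(-10, -13)) - 1*34184 = (3718 + 1² + (257/2)*1) - 1*34184 = (3718 + 1 + 257/2) - 34184 = 7695/2 - 34184 = -60673/2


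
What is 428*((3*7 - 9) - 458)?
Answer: -190888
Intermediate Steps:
428*((3*7 - 9) - 458) = 428*((21 - 9) - 458) = 428*(12 - 458) = 428*(-446) = -190888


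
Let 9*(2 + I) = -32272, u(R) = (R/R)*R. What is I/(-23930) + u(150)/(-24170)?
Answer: 7481438/52054929 ≈ 0.14372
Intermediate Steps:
u(R) = R (u(R) = 1*R = R)
I = -32290/9 (I = -2 + (1/9)*(-32272) = -2 - 32272/9 = -32290/9 ≈ -3587.8)
I/(-23930) + u(150)/(-24170) = -32290/9/(-23930) + 150/(-24170) = -32290/9*(-1/23930) + 150*(-1/24170) = 3229/21537 - 15/2417 = 7481438/52054929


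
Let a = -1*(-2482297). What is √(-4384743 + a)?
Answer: I*√1902446 ≈ 1379.3*I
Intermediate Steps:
a = 2482297
√(-4384743 + a) = √(-4384743 + 2482297) = √(-1902446) = I*√1902446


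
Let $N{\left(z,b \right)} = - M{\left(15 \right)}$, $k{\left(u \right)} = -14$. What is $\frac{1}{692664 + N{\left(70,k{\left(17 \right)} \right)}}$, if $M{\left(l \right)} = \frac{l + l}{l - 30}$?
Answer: $\frac{1}{692666} \approx 1.4437 \cdot 10^{-6}$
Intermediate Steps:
$M{\left(l \right)} = \frac{2 l}{-30 + l}$
$N{\left(z,b \right)} = 2$ ($N{\left(z,b \right)} = - \frac{2 \cdot 15}{-30 + 15} = - \frac{2 \cdot 15}{-15} = - \frac{2 \cdot 15 \left(-1\right)}{15} = \left(-1\right) \left(-2\right) = 2$)
$\frac{1}{692664 + N{\left(70,k{\left(17 \right)} \right)}} = \frac{1}{692664 + 2} = \frac{1}{692666}$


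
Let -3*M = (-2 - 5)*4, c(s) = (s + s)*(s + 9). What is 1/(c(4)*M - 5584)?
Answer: -3/13840 ≈ -0.00021676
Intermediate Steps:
c(s) = 2*s*(9 + s) (c(s) = (2*s)*(9 + s) = 2*s*(9 + s))
M = 28/3 (M = -(-2 - 5)*4/3 = -(-7)*4/3 = -⅓*(-28) = 28/3 ≈ 9.3333)
1/(c(4)*M - 5584) = 1/((2*4*(9 + 4))*(28/3) - 5584) = 1/((2*4*13)*(28/3) - 5584) = 1/(104*(28/3) - 5584) = 1/(2912/3 - 5584) = 1/(-13840/3) = -3/13840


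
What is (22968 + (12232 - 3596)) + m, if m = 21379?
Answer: 52983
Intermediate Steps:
(22968 + (12232 - 3596)) + m = (22968 + (12232 - 3596)) + 21379 = (22968 + 8636) + 21379 = 31604 + 21379 = 52983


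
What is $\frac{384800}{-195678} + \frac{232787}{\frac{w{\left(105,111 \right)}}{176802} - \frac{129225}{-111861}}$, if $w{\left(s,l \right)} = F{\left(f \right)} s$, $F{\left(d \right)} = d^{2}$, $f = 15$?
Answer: $\frac{50048303610646368994}{277101296184825} \approx 1.8061 \cdot 10^{5}$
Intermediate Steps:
$w{\left(s,l \right)} = 225 s$ ($w{\left(s,l \right)} = 15^{2} s = 225 s$)
$\frac{384800}{-195678} + \frac{232787}{\frac{w{\left(105,111 \right)}}{176802} - \frac{129225}{-111861}} = \frac{384800}{-195678} + \frac{232787}{\frac{225 \cdot 105}{176802} - \frac{129225}{-111861}} = 384800 \left(- \frac{1}{195678}\right) + \frac{232787}{23625 \cdot \frac{1}{176802} - - \frac{43075}{37287}} = - \frac{192400}{97839} + \frac{232787}{\frac{7875}{58934} + \frac{43075}{37287}} = - \frac{192400}{97839} + \frac{232787}{\frac{2832217175}{2197472058}} = - \frac{192400}{97839} + 232787 \cdot \frac{2197472058}{2832217175} = - \frac{192400}{97839} + \frac{511542927965646}{2832217175} = \frac{50048303610646368994}{277101296184825}$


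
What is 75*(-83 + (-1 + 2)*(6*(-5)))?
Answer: -8475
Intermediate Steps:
75*(-83 + (-1 + 2)*(6*(-5))) = 75*(-83 + 1*(-30)) = 75*(-83 - 30) = 75*(-113) = -8475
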